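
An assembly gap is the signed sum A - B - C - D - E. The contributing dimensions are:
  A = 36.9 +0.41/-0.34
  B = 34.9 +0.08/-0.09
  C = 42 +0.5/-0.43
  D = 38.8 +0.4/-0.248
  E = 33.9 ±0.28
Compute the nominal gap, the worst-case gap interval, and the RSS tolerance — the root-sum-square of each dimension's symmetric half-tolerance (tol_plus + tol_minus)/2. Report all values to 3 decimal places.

Stack each dimension's contribution:
  +A: nom +36.900 → Σnom=36.900; wc +0.410/-0.340 → slack +0.410/-0.340; half-tol=0.375, Σhalf²=0.140625
  -B: nom -34.900 → Σnom=2.000; wc +0.090/-0.080 → slack +0.500/-0.420; half-tol=0.085, Σhalf²=0.147850
  -C: nom -42.000 → Σnom=-40.000; wc +0.430/-0.500 → slack +0.930/-0.920; half-tol=0.465, Σhalf²=0.364075
  -D: nom -38.800 → Σnom=-78.800; wc +0.248/-0.400 → slack +1.178/-1.320; half-tol=0.324, Σhalf²=0.469051
  -E: nom -33.900 → Σnom=-112.700; wc +0.280/-0.280 → slack +1.458/-1.600; half-tol=0.280, Σhalf²=0.547451
Nominal = -112.700. Worst-case = [-112.700 - 1.600, -112.700 + 1.458] = [-114.300, -111.242]. RSS = √0.547451 = 0.740.

nominal=-112.700 wc=[-114.300,-111.242] rss=0.740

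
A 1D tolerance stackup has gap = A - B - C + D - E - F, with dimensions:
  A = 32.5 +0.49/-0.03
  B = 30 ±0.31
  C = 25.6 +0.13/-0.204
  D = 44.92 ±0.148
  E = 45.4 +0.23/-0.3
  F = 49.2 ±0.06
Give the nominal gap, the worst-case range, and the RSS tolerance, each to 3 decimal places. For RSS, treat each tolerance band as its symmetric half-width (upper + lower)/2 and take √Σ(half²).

nominal=-72.780 wc=[-73.688,-71.268] rss=0.536

Stack each dimension's contribution:
  +A: nom +32.500 → Σnom=32.500; wc +0.490/-0.030 → slack +0.490/-0.030; half-tol=0.260, Σhalf²=0.067600
  -B: nom -30.000 → Σnom=2.500; wc +0.310/-0.310 → slack +0.800/-0.340; half-tol=0.310, Σhalf²=0.163700
  -C: nom -25.600 → Σnom=-23.100; wc +0.204/-0.130 → slack +1.004/-0.470; half-tol=0.167, Σhalf²=0.191589
  +D: nom +44.920 → Σnom=21.820; wc +0.148/-0.148 → slack +1.152/-0.618; half-tol=0.148, Σhalf²=0.213493
  -E: nom -45.400 → Σnom=-23.580; wc +0.300/-0.230 → slack +1.452/-0.848; half-tol=0.265, Σhalf²=0.283718
  -F: nom -49.200 → Σnom=-72.780; wc +0.060/-0.060 → slack +1.512/-0.908; half-tol=0.060, Σhalf²=0.287318
Nominal = -72.780. Worst-case = [-72.780 - 0.908, -72.780 + 1.512] = [-73.688, -71.268]. RSS = √0.287318 = 0.536.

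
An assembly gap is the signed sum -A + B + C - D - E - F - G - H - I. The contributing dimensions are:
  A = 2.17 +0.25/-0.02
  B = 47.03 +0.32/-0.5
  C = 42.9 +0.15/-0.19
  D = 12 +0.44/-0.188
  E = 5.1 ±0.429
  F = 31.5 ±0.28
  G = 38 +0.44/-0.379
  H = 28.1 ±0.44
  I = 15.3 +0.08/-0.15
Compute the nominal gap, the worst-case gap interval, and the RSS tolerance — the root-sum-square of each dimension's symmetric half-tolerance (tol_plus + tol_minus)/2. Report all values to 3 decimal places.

nominal=-42.240 wc=[-45.289,-39.884] rss=0.975

Stack each dimension's contribution:
  -A: nom -2.170 → Σnom=-2.170; wc +0.020/-0.250 → slack +0.020/-0.250; half-tol=0.135, Σhalf²=0.018225
  +B: nom +47.030 → Σnom=44.860; wc +0.320/-0.500 → slack +0.340/-0.750; half-tol=0.410, Σhalf²=0.186325
  +C: nom +42.900 → Σnom=87.760; wc +0.150/-0.190 → slack +0.490/-0.940; half-tol=0.170, Σhalf²=0.215225
  -D: nom -12.000 → Σnom=75.760; wc +0.188/-0.440 → slack +0.678/-1.380; half-tol=0.314, Σhalf²=0.313821
  -E: nom -5.100 → Σnom=70.660; wc +0.429/-0.429 → slack +1.107/-1.809; half-tol=0.429, Σhalf²=0.497862
  -F: nom -31.500 → Σnom=39.160; wc +0.280/-0.280 → slack +1.387/-2.089; half-tol=0.280, Σhalf²=0.576262
  -G: nom -38.000 → Σnom=1.160; wc +0.379/-0.440 → slack +1.766/-2.529; half-tol=0.409, Σhalf²=0.743952
  -H: nom -28.100 → Σnom=-26.940; wc +0.440/-0.440 → slack +2.206/-2.969; half-tol=0.440, Σhalf²=0.937552
  -I: nom -15.300 → Σnom=-42.240; wc +0.150/-0.080 → slack +2.356/-3.049; half-tol=0.115, Σhalf²=0.950777
Nominal = -42.240. Worst-case = [-42.240 - 3.049, -42.240 + 2.356] = [-45.289, -39.884]. RSS = √0.950777 = 0.975.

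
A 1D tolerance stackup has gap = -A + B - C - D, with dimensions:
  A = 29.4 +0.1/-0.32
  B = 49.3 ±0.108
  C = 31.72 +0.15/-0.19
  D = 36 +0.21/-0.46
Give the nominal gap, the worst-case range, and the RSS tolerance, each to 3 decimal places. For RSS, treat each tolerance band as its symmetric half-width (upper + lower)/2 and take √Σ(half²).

Stack each dimension's contribution:
  -A: nom -29.400 → Σnom=-29.400; wc +0.320/-0.100 → slack +0.320/-0.100; half-tol=0.210, Σhalf²=0.044100
  +B: nom +49.300 → Σnom=19.900; wc +0.108/-0.108 → slack +0.428/-0.208; half-tol=0.108, Σhalf²=0.055764
  -C: nom -31.720 → Σnom=-11.820; wc +0.190/-0.150 → slack +0.618/-0.358; half-tol=0.170, Σhalf²=0.084664
  -D: nom -36.000 → Σnom=-47.820; wc +0.460/-0.210 → slack +1.078/-0.568; half-tol=0.335, Σhalf²=0.196889
Nominal = -47.820. Worst-case = [-47.820 - 0.568, -47.820 + 1.078] = [-48.388, -46.742]. RSS = √0.196889 = 0.444.

nominal=-47.820 wc=[-48.388,-46.742] rss=0.444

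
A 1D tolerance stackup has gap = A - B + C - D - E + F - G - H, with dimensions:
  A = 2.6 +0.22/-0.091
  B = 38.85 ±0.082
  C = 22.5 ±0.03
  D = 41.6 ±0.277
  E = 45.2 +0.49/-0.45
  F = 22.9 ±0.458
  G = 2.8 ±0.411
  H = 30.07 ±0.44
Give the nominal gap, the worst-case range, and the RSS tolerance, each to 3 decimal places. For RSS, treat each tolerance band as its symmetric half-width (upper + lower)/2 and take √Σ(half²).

nominal=-110.520 wc=[-112.799,-108.152] rss=0.950

Stack each dimension's contribution:
  +A: nom +2.600 → Σnom=2.600; wc +0.220/-0.091 → slack +0.220/-0.091; half-tol=0.155, Σhalf²=0.024180
  -B: nom -38.850 → Σnom=-36.250; wc +0.082/-0.082 → slack +0.302/-0.173; half-tol=0.082, Σhalf²=0.030904
  +C: nom +22.500 → Σnom=-13.750; wc +0.030/-0.030 → slack +0.332/-0.203; half-tol=0.030, Σhalf²=0.031804
  -D: nom -41.600 → Σnom=-55.350; wc +0.277/-0.277 → slack +0.609/-0.480; half-tol=0.277, Σhalf²=0.108533
  -E: nom -45.200 → Σnom=-100.550; wc +0.450/-0.490 → slack +1.059/-0.970; half-tol=0.470, Σhalf²=0.329433
  +F: nom +22.900 → Σnom=-77.650; wc +0.458/-0.458 → slack +1.517/-1.428; half-tol=0.458, Σhalf²=0.539197
  -G: nom -2.800 → Σnom=-80.450; wc +0.411/-0.411 → slack +1.928/-1.839; half-tol=0.411, Σhalf²=0.708118
  -H: nom -30.070 → Σnom=-110.520; wc +0.440/-0.440 → slack +2.368/-2.279; half-tol=0.440, Σhalf²=0.901718
Nominal = -110.520. Worst-case = [-110.520 - 2.279, -110.520 + 2.368] = [-112.799, -108.152]. RSS = √0.901718 = 0.950.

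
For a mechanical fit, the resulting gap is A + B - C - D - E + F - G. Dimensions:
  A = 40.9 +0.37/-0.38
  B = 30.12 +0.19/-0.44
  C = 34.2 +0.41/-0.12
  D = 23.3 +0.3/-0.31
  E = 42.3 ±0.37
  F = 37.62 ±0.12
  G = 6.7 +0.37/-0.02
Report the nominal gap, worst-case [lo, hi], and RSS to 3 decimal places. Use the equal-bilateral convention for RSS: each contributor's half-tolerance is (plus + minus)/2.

Stack each dimension's contribution:
  +A: nom +40.900 → Σnom=40.900; wc +0.370/-0.380 → slack +0.370/-0.380; half-tol=0.375, Σhalf²=0.140625
  +B: nom +30.120 → Σnom=71.020; wc +0.190/-0.440 → slack +0.560/-0.820; half-tol=0.315, Σhalf²=0.239850
  -C: nom -34.200 → Σnom=36.820; wc +0.120/-0.410 → slack +0.680/-1.230; half-tol=0.265, Σhalf²=0.310075
  -D: nom -23.300 → Σnom=13.520; wc +0.310/-0.300 → slack +0.990/-1.530; half-tol=0.305, Σhalf²=0.403100
  -E: nom -42.300 → Σnom=-28.780; wc +0.370/-0.370 → slack +1.360/-1.900; half-tol=0.370, Σhalf²=0.540000
  +F: nom +37.620 → Σnom=8.840; wc +0.120/-0.120 → slack +1.480/-2.020; half-tol=0.120, Σhalf²=0.554400
  -G: nom -6.700 → Σnom=2.140; wc +0.020/-0.370 → slack +1.500/-2.390; half-tol=0.195, Σhalf²=0.592425
Nominal = 2.140. Worst-case = [2.140 - 2.390, 2.140 + 1.500] = [-0.250, 3.640]. RSS = √0.592425 = 0.770.

nominal=2.140 wc=[-0.250,3.640] rss=0.770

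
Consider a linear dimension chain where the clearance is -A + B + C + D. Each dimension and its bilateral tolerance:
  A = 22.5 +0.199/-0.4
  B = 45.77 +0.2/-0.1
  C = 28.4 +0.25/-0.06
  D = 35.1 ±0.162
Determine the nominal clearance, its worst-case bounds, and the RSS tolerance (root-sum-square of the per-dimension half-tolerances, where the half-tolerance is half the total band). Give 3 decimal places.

nominal=86.770 wc=[86.249,87.782] rss=0.403

Stack each dimension's contribution:
  -A: nom -22.500 → Σnom=-22.500; wc +0.400/-0.199 → slack +0.400/-0.199; half-tol=0.299, Σhalf²=0.089700
  +B: nom +45.770 → Σnom=23.270; wc +0.200/-0.100 → slack +0.600/-0.299; half-tol=0.150, Σhalf²=0.112200
  +C: nom +28.400 → Σnom=51.670; wc +0.250/-0.060 → slack +0.850/-0.359; half-tol=0.155, Σhalf²=0.136225
  +D: nom +35.100 → Σnom=86.770; wc +0.162/-0.162 → slack +1.012/-0.521; half-tol=0.162, Σhalf²=0.162469
Nominal = 86.770. Worst-case = [86.770 - 0.521, 86.770 + 1.012] = [86.249, 87.782]. RSS = √0.162469 = 0.403.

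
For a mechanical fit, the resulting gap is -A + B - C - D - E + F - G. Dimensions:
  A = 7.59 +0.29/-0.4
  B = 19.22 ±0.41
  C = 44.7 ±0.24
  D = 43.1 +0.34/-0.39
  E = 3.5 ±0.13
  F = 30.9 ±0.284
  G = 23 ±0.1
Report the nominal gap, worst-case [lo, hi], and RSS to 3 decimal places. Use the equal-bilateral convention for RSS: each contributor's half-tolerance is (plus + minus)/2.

Stack each dimension's contribution:
  -A: nom -7.590 → Σnom=-7.590; wc +0.400/-0.290 → slack +0.400/-0.290; half-tol=0.345, Σhalf²=0.119025
  +B: nom +19.220 → Σnom=11.630; wc +0.410/-0.410 → slack +0.810/-0.700; half-tol=0.410, Σhalf²=0.287125
  -C: nom -44.700 → Σnom=-33.070; wc +0.240/-0.240 → slack +1.050/-0.940; half-tol=0.240, Σhalf²=0.344725
  -D: nom -43.100 → Σnom=-76.170; wc +0.390/-0.340 → slack +1.440/-1.280; half-tol=0.365, Σhalf²=0.477950
  -E: nom -3.500 → Σnom=-79.670; wc +0.130/-0.130 → slack +1.570/-1.410; half-tol=0.130, Σhalf²=0.494850
  +F: nom +30.900 → Σnom=-48.770; wc +0.284/-0.284 → slack +1.854/-1.694; half-tol=0.284, Σhalf²=0.575506
  -G: nom -23.000 → Σnom=-71.770; wc +0.100/-0.100 → slack +1.954/-1.794; half-tol=0.100, Σhalf²=0.585506
Nominal = -71.770. Worst-case = [-71.770 - 1.794, -71.770 + 1.954] = [-73.564, -69.816]. RSS = √0.585506 = 0.765.

nominal=-71.770 wc=[-73.564,-69.816] rss=0.765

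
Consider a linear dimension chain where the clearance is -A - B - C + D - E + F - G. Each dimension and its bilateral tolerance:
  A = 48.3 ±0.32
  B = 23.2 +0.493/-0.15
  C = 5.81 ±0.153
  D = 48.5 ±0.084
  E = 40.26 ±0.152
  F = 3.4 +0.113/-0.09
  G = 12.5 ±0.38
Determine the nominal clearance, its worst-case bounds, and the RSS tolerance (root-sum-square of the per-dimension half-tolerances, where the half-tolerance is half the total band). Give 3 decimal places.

Stack each dimension's contribution:
  -A: nom -48.300 → Σnom=-48.300; wc +0.320/-0.320 → slack +0.320/-0.320; half-tol=0.320, Σhalf²=0.102400
  -B: nom -23.200 → Σnom=-71.500; wc +0.150/-0.493 → slack +0.470/-0.813; half-tol=0.322, Σhalf²=0.205762
  -C: nom -5.810 → Σnom=-77.310; wc +0.153/-0.153 → slack +0.623/-0.966; half-tol=0.153, Σhalf²=0.229171
  +D: nom +48.500 → Σnom=-28.810; wc +0.084/-0.084 → slack +0.707/-1.050; half-tol=0.084, Σhalf²=0.236227
  -E: nom -40.260 → Σnom=-69.070; wc +0.152/-0.152 → slack +0.859/-1.202; half-tol=0.152, Σhalf²=0.259331
  +F: nom +3.400 → Σnom=-65.670; wc +0.113/-0.090 → slack +0.972/-1.292; half-tol=0.102, Σhalf²=0.269634
  -G: nom -12.500 → Σnom=-78.170; wc +0.380/-0.380 → slack +1.352/-1.672; half-tol=0.380, Σhalf²=0.414034
Nominal = -78.170. Worst-case = [-78.170 - 1.672, -78.170 + 1.352] = [-79.842, -76.818]. RSS = √0.414034 = 0.643.

nominal=-78.170 wc=[-79.842,-76.818] rss=0.643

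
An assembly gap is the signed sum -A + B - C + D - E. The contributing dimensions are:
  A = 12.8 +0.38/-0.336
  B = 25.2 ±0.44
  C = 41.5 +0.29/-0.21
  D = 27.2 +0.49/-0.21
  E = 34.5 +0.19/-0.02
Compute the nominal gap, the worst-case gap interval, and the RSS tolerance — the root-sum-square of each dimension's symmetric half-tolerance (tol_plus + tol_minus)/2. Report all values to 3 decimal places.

Stack each dimension's contribution:
  -A: nom -12.800 → Σnom=-12.800; wc +0.336/-0.380 → slack +0.336/-0.380; half-tol=0.358, Σhalf²=0.128164
  +B: nom +25.200 → Σnom=12.400; wc +0.440/-0.440 → slack +0.776/-0.820; half-tol=0.440, Σhalf²=0.321764
  -C: nom -41.500 → Σnom=-29.100; wc +0.210/-0.290 → slack +0.986/-1.110; half-tol=0.250, Σhalf²=0.384264
  +D: nom +27.200 → Σnom=-1.900; wc +0.490/-0.210 → slack +1.476/-1.320; half-tol=0.350, Σhalf²=0.506764
  -E: nom -34.500 → Σnom=-36.400; wc +0.020/-0.190 → slack +1.496/-1.510; half-tol=0.105, Σhalf²=0.517789
Nominal = -36.400. Worst-case = [-36.400 - 1.510, -36.400 + 1.496] = [-37.910, -34.904]. RSS = √0.517789 = 0.720.

nominal=-36.400 wc=[-37.910,-34.904] rss=0.720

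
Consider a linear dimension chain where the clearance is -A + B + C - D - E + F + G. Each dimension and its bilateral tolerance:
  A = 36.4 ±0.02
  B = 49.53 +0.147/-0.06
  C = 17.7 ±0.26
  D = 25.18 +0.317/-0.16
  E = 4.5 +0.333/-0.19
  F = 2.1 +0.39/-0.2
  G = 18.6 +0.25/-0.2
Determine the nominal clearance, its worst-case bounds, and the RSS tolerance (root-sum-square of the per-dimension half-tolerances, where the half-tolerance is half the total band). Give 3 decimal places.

nominal=21.850 wc=[20.460,23.267] rss=0.584

Stack each dimension's contribution:
  -A: nom -36.400 → Σnom=-36.400; wc +0.020/-0.020 → slack +0.020/-0.020; half-tol=0.020, Σhalf²=0.000400
  +B: nom +49.530 → Σnom=13.130; wc +0.147/-0.060 → slack +0.167/-0.080; half-tol=0.103, Σhalf²=0.011112
  +C: nom +17.700 → Σnom=30.830; wc +0.260/-0.260 → slack +0.427/-0.340; half-tol=0.260, Σhalf²=0.078712
  -D: nom -25.180 → Σnom=5.650; wc +0.160/-0.317 → slack +0.587/-0.657; half-tol=0.238, Σhalf²=0.135595
  -E: nom -4.500 → Σnom=1.150; wc +0.190/-0.333 → slack +0.777/-0.990; half-tol=0.262, Σhalf²=0.203977
  +F: nom +2.100 → Σnom=3.250; wc +0.390/-0.200 → slack +1.167/-1.190; half-tol=0.295, Σhalf²=0.291002
  +G: nom +18.600 → Σnom=21.850; wc +0.250/-0.200 → slack +1.417/-1.390; half-tol=0.225, Σhalf²=0.341627
Nominal = 21.850. Worst-case = [21.850 - 1.390, 21.850 + 1.417] = [20.460, 23.267]. RSS = √0.341627 = 0.584.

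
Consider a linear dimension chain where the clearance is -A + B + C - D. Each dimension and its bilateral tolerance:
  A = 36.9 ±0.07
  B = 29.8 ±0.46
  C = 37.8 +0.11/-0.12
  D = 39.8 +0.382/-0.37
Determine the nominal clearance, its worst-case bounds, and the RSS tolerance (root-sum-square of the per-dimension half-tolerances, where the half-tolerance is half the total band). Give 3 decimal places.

Stack each dimension's contribution:
  -A: nom -36.900 → Σnom=-36.900; wc +0.070/-0.070 → slack +0.070/-0.070; half-tol=0.070, Σhalf²=0.004900
  +B: nom +29.800 → Σnom=-7.100; wc +0.460/-0.460 → slack +0.530/-0.530; half-tol=0.460, Σhalf²=0.216500
  +C: nom +37.800 → Σnom=30.700; wc +0.110/-0.120 → slack +0.640/-0.650; half-tol=0.115, Σhalf²=0.229725
  -D: nom -39.800 → Σnom=-9.100; wc +0.370/-0.382 → slack +1.010/-1.032; half-tol=0.376, Σhalf²=0.371101
Nominal = -9.100. Worst-case = [-9.100 - 1.032, -9.100 + 1.010] = [-10.132, -8.090]. RSS = √0.371101 = 0.609.

nominal=-9.100 wc=[-10.132,-8.090] rss=0.609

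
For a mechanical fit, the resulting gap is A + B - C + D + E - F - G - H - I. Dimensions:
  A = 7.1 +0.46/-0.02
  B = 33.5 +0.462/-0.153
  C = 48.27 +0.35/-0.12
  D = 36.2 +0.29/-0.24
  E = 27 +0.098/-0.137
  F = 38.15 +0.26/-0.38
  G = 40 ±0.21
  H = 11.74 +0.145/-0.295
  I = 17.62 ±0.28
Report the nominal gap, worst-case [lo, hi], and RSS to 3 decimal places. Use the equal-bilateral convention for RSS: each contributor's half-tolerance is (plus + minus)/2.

nominal=-51.980 wc=[-53.775,-49.385] rss=0.751

Stack each dimension's contribution:
  +A: nom +7.100 → Σnom=7.100; wc +0.460/-0.020 → slack +0.460/-0.020; half-tol=0.240, Σhalf²=0.057600
  +B: nom +33.500 → Σnom=40.600; wc +0.462/-0.153 → slack +0.922/-0.173; half-tol=0.307, Σhalf²=0.152156
  -C: nom -48.270 → Σnom=-7.670; wc +0.120/-0.350 → slack +1.042/-0.523; half-tol=0.235, Σhalf²=0.207381
  +D: nom +36.200 → Σnom=28.530; wc +0.290/-0.240 → slack +1.332/-0.763; half-tol=0.265, Σhalf²=0.277606
  +E: nom +27.000 → Σnom=55.530; wc +0.098/-0.137 → slack +1.430/-0.900; half-tol=0.118, Σhalf²=0.291413
  -F: nom -38.150 → Σnom=17.380; wc +0.380/-0.260 → slack +1.810/-1.160; half-tol=0.320, Σhalf²=0.393813
  -G: nom -40.000 → Σnom=-22.620; wc +0.210/-0.210 → slack +2.020/-1.370; half-tol=0.210, Σhalf²=0.437912
  -H: nom -11.740 → Σnom=-34.360; wc +0.295/-0.145 → slack +2.315/-1.515; half-tol=0.220, Σhalf²=0.486312
  -I: nom -17.620 → Σnom=-51.980; wc +0.280/-0.280 → slack +2.595/-1.795; half-tol=0.280, Σhalf²=0.564712
Nominal = -51.980. Worst-case = [-51.980 - 1.795, -51.980 + 2.595] = [-53.775, -49.385]. RSS = √0.564712 = 0.751.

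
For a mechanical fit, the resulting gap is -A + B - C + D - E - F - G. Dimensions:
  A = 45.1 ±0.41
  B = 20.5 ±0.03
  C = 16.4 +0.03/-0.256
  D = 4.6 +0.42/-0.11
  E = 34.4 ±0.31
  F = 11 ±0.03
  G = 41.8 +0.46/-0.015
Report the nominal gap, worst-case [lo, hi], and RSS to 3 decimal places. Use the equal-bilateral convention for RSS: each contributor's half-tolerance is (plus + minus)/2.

nominal=-123.600 wc=[-124.980,-122.129] rss=0.643

Stack each dimension's contribution:
  -A: nom -45.100 → Σnom=-45.100; wc +0.410/-0.410 → slack +0.410/-0.410; half-tol=0.410, Σhalf²=0.168100
  +B: nom +20.500 → Σnom=-24.600; wc +0.030/-0.030 → slack +0.440/-0.440; half-tol=0.030, Σhalf²=0.169000
  -C: nom -16.400 → Σnom=-41.000; wc +0.256/-0.030 → slack +0.696/-0.470; half-tol=0.143, Σhalf²=0.189449
  +D: nom +4.600 → Σnom=-36.400; wc +0.420/-0.110 → slack +1.116/-0.580; half-tol=0.265, Σhalf²=0.259674
  -E: nom -34.400 → Σnom=-70.800; wc +0.310/-0.310 → slack +1.426/-0.890; half-tol=0.310, Σhalf²=0.355774
  -F: nom -11.000 → Σnom=-81.800; wc +0.030/-0.030 → slack +1.456/-0.920; half-tol=0.030, Σhalf²=0.356674
  -G: nom -41.800 → Σnom=-123.600; wc +0.015/-0.460 → slack +1.471/-1.380; half-tol=0.238, Σhalf²=0.413080
Nominal = -123.600. Worst-case = [-123.600 - 1.380, -123.600 + 1.471] = [-124.980, -122.129]. RSS = √0.413080 = 0.643.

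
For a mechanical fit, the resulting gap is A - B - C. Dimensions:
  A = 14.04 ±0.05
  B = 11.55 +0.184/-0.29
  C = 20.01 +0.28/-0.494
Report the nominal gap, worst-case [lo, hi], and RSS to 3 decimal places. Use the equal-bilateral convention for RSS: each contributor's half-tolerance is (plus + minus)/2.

Stack each dimension's contribution:
  +A: nom +14.040 → Σnom=14.040; wc +0.050/-0.050 → slack +0.050/-0.050; half-tol=0.050, Σhalf²=0.002500
  -B: nom -11.550 → Σnom=2.490; wc +0.290/-0.184 → slack +0.340/-0.234; half-tol=0.237, Σhalf²=0.058669
  -C: nom -20.010 → Σnom=-17.520; wc +0.494/-0.280 → slack +0.834/-0.514; half-tol=0.387, Σhalf²=0.208438
Nominal = -17.520. Worst-case = [-17.520 - 0.514, -17.520 + 0.834] = [-18.034, -16.686]. RSS = √0.208438 = 0.457.

nominal=-17.520 wc=[-18.034,-16.686] rss=0.457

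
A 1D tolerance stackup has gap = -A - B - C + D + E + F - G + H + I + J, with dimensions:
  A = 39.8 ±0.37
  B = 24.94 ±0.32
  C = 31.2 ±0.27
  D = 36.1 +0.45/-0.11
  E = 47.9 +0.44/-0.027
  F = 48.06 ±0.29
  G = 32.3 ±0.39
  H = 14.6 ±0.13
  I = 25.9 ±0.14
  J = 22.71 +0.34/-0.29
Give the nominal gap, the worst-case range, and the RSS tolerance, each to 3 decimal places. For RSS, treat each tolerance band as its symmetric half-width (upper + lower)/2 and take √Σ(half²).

nominal=67.030 wc=[64.693,70.170] rss=0.904

Stack each dimension's contribution:
  -A: nom -39.800 → Σnom=-39.800; wc +0.370/-0.370 → slack +0.370/-0.370; half-tol=0.370, Σhalf²=0.136900
  -B: nom -24.940 → Σnom=-64.740; wc +0.320/-0.320 → slack +0.690/-0.690; half-tol=0.320, Σhalf²=0.239300
  -C: nom -31.200 → Σnom=-95.940; wc +0.270/-0.270 → slack +0.960/-0.960; half-tol=0.270, Σhalf²=0.312200
  +D: nom +36.100 → Σnom=-59.840; wc +0.450/-0.110 → slack +1.410/-1.070; half-tol=0.280, Σhalf²=0.390600
  +E: nom +47.900 → Σnom=-11.940; wc +0.440/-0.027 → slack +1.850/-1.097; half-tol=0.234, Σhalf²=0.445122
  +F: nom +48.060 → Σnom=36.120; wc +0.290/-0.290 → slack +2.140/-1.387; half-tol=0.290, Σhalf²=0.529222
  -G: nom -32.300 → Σnom=3.820; wc +0.390/-0.390 → slack +2.530/-1.777; half-tol=0.390, Σhalf²=0.681322
  +H: nom +14.600 → Σnom=18.420; wc +0.130/-0.130 → slack +2.660/-1.907; half-tol=0.130, Σhalf²=0.698222
  +I: nom +25.900 → Σnom=44.320; wc +0.140/-0.140 → slack +2.800/-2.047; half-tol=0.140, Σhalf²=0.717822
  +J: nom +22.710 → Σnom=67.030; wc +0.340/-0.290 → slack +3.140/-2.337; half-tol=0.315, Σhalf²=0.817047
Nominal = 67.030. Worst-case = [67.030 - 2.337, 67.030 + 3.140] = [64.693, 70.170]. RSS = √0.817047 = 0.904.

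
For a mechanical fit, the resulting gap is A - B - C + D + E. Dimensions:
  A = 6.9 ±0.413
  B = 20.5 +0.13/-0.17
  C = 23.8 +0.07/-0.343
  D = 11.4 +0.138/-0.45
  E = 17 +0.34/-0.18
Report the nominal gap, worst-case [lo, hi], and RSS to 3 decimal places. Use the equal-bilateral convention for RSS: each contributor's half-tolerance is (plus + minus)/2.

Stack each dimension's contribution:
  +A: nom +6.900 → Σnom=6.900; wc +0.413/-0.413 → slack +0.413/-0.413; half-tol=0.413, Σhalf²=0.170569
  -B: nom -20.500 → Σnom=-13.600; wc +0.170/-0.130 → slack +0.583/-0.543; half-tol=0.150, Σhalf²=0.193069
  -C: nom -23.800 → Σnom=-37.400; wc +0.343/-0.070 → slack +0.926/-0.613; half-tol=0.207, Σhalf²=0.235711
  +D: nom +11.400 → Σnom=-26.000; wc +0.138/-0.450 → slack +1.064/-1.063; half-tol=0.294, Σhalf²=0.322147
  +E: nom +17.000 → Σnom=-9.000; wc +0.340/-0.180 → slack +1.404/-1.243; half-tol=0.260, Σhalf²=0.389747
Nominal = -9.000. Worst-case = [-9.000 - 1.243, -9.000 + 1.404] = [-10.243, -7.596]. RSS = √0.389747 = 0.624.

nominal=-9.000 wc=[-10.243,-7.596] rss=0.624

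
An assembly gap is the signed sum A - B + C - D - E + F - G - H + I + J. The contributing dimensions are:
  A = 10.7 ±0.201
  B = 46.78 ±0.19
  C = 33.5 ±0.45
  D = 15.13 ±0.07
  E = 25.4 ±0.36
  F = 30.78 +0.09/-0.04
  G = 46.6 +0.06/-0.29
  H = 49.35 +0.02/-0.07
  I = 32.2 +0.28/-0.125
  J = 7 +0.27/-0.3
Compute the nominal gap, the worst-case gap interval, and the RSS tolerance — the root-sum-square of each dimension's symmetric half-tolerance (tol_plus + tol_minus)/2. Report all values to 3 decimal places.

Stack each dimension's contribution:
  +A: nom +10.700 → Σnom=10.700; wc +0.201/-0.201 → slack +0.201/-0.201; half-tol=0.201, Σhalf²=0.040401
  -B: nom -46.780 → Σnom=-36.080; wc +0.190/-0.190 → slack +0.391/-0.391; half-tol=0.190, Σhalf²=0.076501
  +C: nom +33.500 → Σnom=-2.580; wc +0.450/-0.450 → slack +0.841/-0.841; half-tol=0.450, Σhalf²=0.279001
  -D: nom -15.130 → Σnom=-17.710; wc +0.070/-0.070 → slack +0.911/-0.911; half-tol=0.070, Σhalf²=0.283901
  -E: nom -25.400 → Σnom=-43.110; wc +0.360/-0.360 → slack +1.271/-1.271; half-tol=0.360, Σhalf²=0.413501
  +F: nom +30.780 → Σnom=-12.330; wc +0.090/-0.040 → slack +1.361/-1.311; half-tol=0.065, Σhalf²=0.417726
  -G: nom -46.600 → Σnom=-58.930; wc +0.290/-0.060 → slack +1.651/-1.371; half-tol=0.175, Σhalf²=0.448351
  -H: nom -49.350 → Σnom=-108.280; wc +0.070/-0.020 → slack +1.721/-1.391; half-tol=0.045, Σhalf²=0.450376
  +I: nom +32.200 → Σnom=-76.080; wc +0.280/-0.125 → slack +2.001/-1.516; half-tol=0.203, Σhalf²=0.491382
  +J: nom +7.000 → Σnom=-69.080; wc +0.270/-0.300 → slack +2.271/-1.816; half-tol=0.285, Σhalf²=0.572607
Nominal = -69.080. Worst-case = [-69.080 - 1.816, -69.080 + 2.271] = [-70.896, -66.809]. RSS = √0.572607 = 0.757.

nominal=-69.080 wc=[-70.896,-66.809] rss=0.757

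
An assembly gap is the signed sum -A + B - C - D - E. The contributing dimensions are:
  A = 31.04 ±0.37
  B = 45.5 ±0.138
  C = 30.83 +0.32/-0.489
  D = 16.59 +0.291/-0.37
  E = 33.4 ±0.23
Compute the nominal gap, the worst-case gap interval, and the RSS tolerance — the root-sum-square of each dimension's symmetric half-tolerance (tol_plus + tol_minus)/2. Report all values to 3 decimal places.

nominal=-66.360 wc=[-67.709,-64.763] rss=0.694

Stack each dimension's contribution:
  -A: nom -31.040 → Σnom=-31.040; wc +0.370/-0.370 → slack +0.370/-0.370; half-tol=0.370, Σhalf²=0.136900
  +B: nom +45.500 → Σnom=14.460; wc +0.138/-0.138 → slack +0.508/-0.508; half-tol=0.138, Σhalf²=0.155944
  -C: nom -30.830 → Σnom=-16.370; wc +0.489/-0.320 → slack +0.997/-0.828; half-tol=0.404, Σhalf²=0.319564
  -D: nom -16.590 → Σnom=-32.960; wc +0.370/-0.291 → slack +1.367/-1.119; half-tol=0.331, Σhalf²=0.428795
  -E: nom -33.400 → Σnom=-66.360; wc +0.230/-0.230 → slack +1.597/-1.349; half-tol=0.230, Σhalf²=0.481695
Nominal = -66.360. Worst-case = [-66.360 - 1.349, -66.360 + 1.597] = [-67.709, -64.763]. RSS = √0.481695 = 0.694.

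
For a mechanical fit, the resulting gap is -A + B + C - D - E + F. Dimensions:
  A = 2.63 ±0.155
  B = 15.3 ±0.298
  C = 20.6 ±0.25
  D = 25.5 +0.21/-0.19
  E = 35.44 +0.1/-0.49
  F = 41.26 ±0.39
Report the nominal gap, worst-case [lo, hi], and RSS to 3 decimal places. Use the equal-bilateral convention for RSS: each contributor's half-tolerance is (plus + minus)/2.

nominal=13.590 wc=[12.187,15.363] rss=0.674

Stack each dimension's contribution:
  -A: nom -2.630 → Σnom=-2.630; wc +0.155/-0.155 → slack +0.155/-0.155; half-tol=0.155, Σhalf²=0.024025
  +B: nom +15.300 → Σnom=12.670; wc +0.298/-0.298 → slack +0.453/-0.453; half-tol=0.298, Σhalf²=0.112829
  +C: nom +20.600 → Σnom=33.270; wc +0.250/-0.250 → slack +0.703/-0.703; half-tol=0.250, Σhalf²=0.175329
  -D: nom -25.500 → Σnom=7.770; wc +0.190/-0.210 → slack +0.893/-0.913; half-tol=0.200, Σhalf²=0.215329
  -E: nom -35.440 → Σnom=-27.670; wc +0.490/-0.100 → slack +1.383/-1.013; half-tol=0.295, Σhalf²=0.302354
  +F: nom +41.260 → Σnom=13.590; wc +0.390/-0.390 → slack +1.773/-1.403; half-tol=0.390, Σhalf²=0.454454
Nominal = 13.590. Worst-case = [13.590 - 1.403, 13.590 + 1.773] = [12.187, 15.363]. RSS = √0.454454 = 0.674.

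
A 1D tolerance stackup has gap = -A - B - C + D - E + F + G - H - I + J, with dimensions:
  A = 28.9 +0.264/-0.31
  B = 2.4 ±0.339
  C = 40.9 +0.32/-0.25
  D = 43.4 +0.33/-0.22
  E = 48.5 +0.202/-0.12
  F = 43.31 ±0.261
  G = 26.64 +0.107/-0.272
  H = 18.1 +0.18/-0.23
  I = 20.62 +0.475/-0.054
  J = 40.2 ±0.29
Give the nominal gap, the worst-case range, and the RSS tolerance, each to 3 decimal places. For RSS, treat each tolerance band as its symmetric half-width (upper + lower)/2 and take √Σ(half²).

Stack each dimension's contribution:
  -A: nom -28.900 → Σnom=-28.900; wc +0.310/-0.264 → slack +0.310/-0.264; half-tol=0.287, Σhalf²=0.082369
  -B: nom -2.400 → Σnom=-31.300; wc +0.339/-0.339 → slack +0.649/-0.603; half-tol=0.339, Σhalf²=0.197290
  -C: nom -40.900 → Σnom=-72.200; wc +0.250/-0.320 → slack +0.899/-0.923; half-tol=0.285, Σhalf²=0.278515
  +D: nom +43.400 → Σnom=-28.800; wc +0.330/-0.220 → slack +1.229/-1.143; half-tol=0.275, Σhalf²=0.354140
  -E: nom -48.500 → Σnom=-77.300; wc +0.120/-0.202 → slack +1.349/-1.345; half-tol=0.161, Σhalf²=0.380061
  +F: nom +43.310 → Σnom=-33.990; wc +0.261/-0.261 → slack +1.610/-1.606; half-tol=0.261, Σhalf²=0.448182
  +G: nom +26.640 → Σnom=-7.350; wc +0.107/-0.272 → slack +1.717/-1.878; half-tol=0.190, Σhalf²=0.484092
  -H: nom -18.100 → Σnom=-25.450; wc +0.230/-0.180 → slack +1.947/-2.058; half-tol=0.205, Σhalf²=0.526117
  -I: nom -20.620 → Σnom=-46.070; wc +0.054/-0.475 → slack +2.001/-2.533; half-tol=0.265, Σhalf²=0.596078
  +J: nom +40.200 → Σnom=-5.870; wc +0.290/-0.290 → slack +2.291/-2.823; half-tol=0.290, Σhalf²=0.680177
Nominal = -5.870. Worst-case = [-5.870 - 2.823, -5.870 + 2.291] = [-8.693, -3.579]. RSS = √0.680177 = 0.825.

nominal=-5.870 wc=[-8.693,-3.579] rss=0.825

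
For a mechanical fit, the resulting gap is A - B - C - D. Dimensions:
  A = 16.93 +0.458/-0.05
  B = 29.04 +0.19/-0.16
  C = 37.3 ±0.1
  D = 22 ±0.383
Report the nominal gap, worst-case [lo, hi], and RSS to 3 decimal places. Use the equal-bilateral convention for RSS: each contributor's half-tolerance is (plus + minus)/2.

nominal=-71.410 wc=[-72.133,-70.309] rss=0.502

Stack each dimension's contribution:
  +A: nom +16.930 → Σnom=16.930; wc +0.458/-0.050 → slack +0.458/-0.050; half-tol=0.254, Σhalf²=0.064516
  -B: nom -29.040 → Σnom=-12.110; wc +0.160/-0.190 → slack +0.618/-0.240; half-tol=0.175, Σhalf²=0.095141
  -C: nom -37.300 → Σnom=-49.410; wc +0.100/-0.100 → slack +0.718/-0.340; half-tol=0.100, Σhalf²=0.105141
  -D: nom -22.000 → Σnom=-71.410; wc +0.383/-0.383 → slack +1.101/-0.723; half-tol=0.383, Σhalf²=0.251830
Nominal = -71.410. Worst-case = [-71.410 - 0.723, -71.410 + 1.101] = [-72.133, -70.309]. RSS = √0.251830 = 0.502.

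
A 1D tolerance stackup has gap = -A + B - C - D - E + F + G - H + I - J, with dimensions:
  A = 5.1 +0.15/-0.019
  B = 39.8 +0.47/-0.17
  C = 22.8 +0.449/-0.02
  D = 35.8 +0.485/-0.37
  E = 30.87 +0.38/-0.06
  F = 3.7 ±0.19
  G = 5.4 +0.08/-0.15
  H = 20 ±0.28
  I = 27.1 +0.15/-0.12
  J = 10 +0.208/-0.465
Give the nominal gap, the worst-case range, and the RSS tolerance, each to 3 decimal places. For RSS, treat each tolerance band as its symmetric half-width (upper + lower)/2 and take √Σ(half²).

Stack each dimension's contribution:
  -A: nom -5.100 → Σnom=-5.100; wc +0.019/-0.150 → slack +0.019/-0.150; half-tol=0.084, Σhalf²=0.007140
  +B: nom +39.800 → Σnom=34.700; wc +0.470/-0.170 → slack +0.489/-0.320; half-tol=0.320, Σhalf²=0.109540
  -C: nom -22.800 → Σnom=11.900; wc +0.020/-0.449 → slack +0.509/-0.769; half-tol=0.235, Σhalf²=0.164531
  -D: nom -35.800 → Σnom=-23.900; wc +0.370/-0.485 → slack +0.879/-1.254; half-tol=0.427, Σhalf²=0.347287
  -E: nom -30.870 → Σnom=-54.770; wc +0.060/-0.380 → slack +0.939/-1.634; half-tol=0.220, Σhalf²=0.395687
  +F: nom +3.700 → Σnom=-51.070; wc +0.190/-0.190 → slack +1.129/-1.824; half-tol=0.190, Σhalf²=0.431787
  +G: nom +5.400 → Σnom=-45.670; wc +0.080/-0.150 → slack +1.209/-1.974; half-tol=0.115, Σhalf²=0.445012
  -H: nom -20.000 → Σnom=-65.670; wc +0.280/-0.280 → slack +1.489/-2.254; half-tol=0.280, Σhalf²=0.523412
  +I: nom +27.100 → Σnom=-38.570; wc +0.150/-0.120 → slack +1.639/-2.374; half-tol=0.135, Σhalf²=0.541637
  -J: nom -10.000 → Σnom=-48.570; wc +0.465/-0.208 → slack +2.104/-2.582; half-tol=0.337, Σhalf²=0.654869
Nominal = -48.570. Worst-case = [-48.570 - 2.582, -48.570 + 2.104] = [-51.152, -46.466]. RSS = √0.654869 = 0.809.

nominal=-48.570 wc=[-51.152,-46.466] rss=0.809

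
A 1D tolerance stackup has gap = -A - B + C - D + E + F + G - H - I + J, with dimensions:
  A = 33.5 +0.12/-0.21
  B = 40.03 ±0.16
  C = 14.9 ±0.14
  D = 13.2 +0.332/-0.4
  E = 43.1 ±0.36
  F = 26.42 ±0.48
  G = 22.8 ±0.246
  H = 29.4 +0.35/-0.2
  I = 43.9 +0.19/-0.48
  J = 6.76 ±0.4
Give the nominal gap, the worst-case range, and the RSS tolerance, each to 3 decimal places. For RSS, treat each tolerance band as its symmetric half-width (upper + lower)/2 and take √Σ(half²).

Stack each dimension's contribution:
  -A: nom -33.500 → Σnom=-33.500; wc +0.210/-0.120 → slack +0.210/-0.120; half-tol=0.165, Σhalf²=0.027225
  -B: nom -40.030 → Σnom=-73.530; wc +0.160/-0.160 → slack +0.370/-0.280; half-tol=0.160, Σhalf²=0.052825
  +C: nom +14.900 → Σnom=-58.630; wc +0.140/-0.140 → slack +0.510/-0.420; half-tol=0.140, Σhalf²=0.072425
  -D: nom -13.200 → Σnom=-71.830; wc +0.400/-0.332 → slack +0.910/-0.752; half-tol=0.366, Σhalf²=0.206381
  +E: nom +43.100 → Σnom=-28.730; wc +0.360/-0.360 → slack +1.270/-1.112; half-tol=0.360, Σhalf²=0.335981
  +F: nom +26.420 → Σnom=-2.310; wc +0.480/-0.480 → slack +1.750/-1.592; half-tol=0.480, Σhalf²=0.566381
  +G: nom +22.800 → Σnom=20.490; wc +0.246/-0.246 → slack +1.996/-1.838; half-tol=0.246, Σhalf²=0.626897
  -H: nom -29.400 → Σnom=-8.910; wc +0.200/-0.350 → slack +2.196/-2.188; half-tol=0.275, Σhalf²=0.702522
  -I: nom -43.900 → Σnom=-52.810; wc +0.480/-0.190 → slack +2.676/-2.378; half-tol=0.335, Σhalf²=0.814747
  +J: nom +6.760 → Σnom=-46.050; wc +0.400/-0.400 → slack +3.076/-2.778; half-tol=0.400, Σhalf²=0.974747
Nominal = -46.050. Worst-case = [-46.050 - 2.778, -46.050 + 3.076] = [-48.828, -42.974]. RSS = √0.974747 = 0.987.

nominal=-46.050 wc=[-48.828,-42.974] rss=0.987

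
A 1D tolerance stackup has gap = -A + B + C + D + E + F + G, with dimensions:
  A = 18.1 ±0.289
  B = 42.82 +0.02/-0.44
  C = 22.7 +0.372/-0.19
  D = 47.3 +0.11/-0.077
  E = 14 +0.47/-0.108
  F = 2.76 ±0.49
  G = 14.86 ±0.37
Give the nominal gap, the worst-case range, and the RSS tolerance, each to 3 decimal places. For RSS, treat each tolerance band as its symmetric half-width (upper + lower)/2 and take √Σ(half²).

Stack each dimension's contribution:
  -A: nom -18.100 → Σnom=-18.100; wc +0.289/-0.289 → slack +0.289/-0.289; half-tol=0.289, Σhalf²=0.083521
  +B: nom +42.820 → Σnom=24.720; wc +0.020/-0.440 → slack +0.309/-0.729; half-tol=0.230, Σhalf²=0.136421
  +C: nom +22.700 → Σnom=47.420; wc +0.372/-0.190 → slack +0.681/-0.919; half-tol=0.281, Σhalf²=0.215382
  +D: nom +47.300 → Σnom=94.720; wc +0.110/-0.077 → slack +0.791/-0.996; half-tol=0.093, Σhalf²=0.224124
  +E: nom +14.000 → Σnom=108.720; wc +0.470/-0.108 → slack +1.261/-1.104; half-tol=0.289, Σhalf²=0.307645
  +F: nom +2.760 → Σnom=111.480; wc +0.490/-0.490 → slack +1.751/-1.594; half-tol=0.490, Σhalf²=0.547745
  +G: nom +14.860 → Σnom=126.340; wc +0.370/-0.370 → slack +2.121/-1.964; half-tol=0.370, Σhalf²=0.684645
Nominal = 126.340. Worst-case = [126.340 - 1.964, 126.340 + 2.121] = [124.376, 128.461]. RSS = √0.684645 = 0.827.

nominal=126.340 wc=[124.376,128.461] rss=0.827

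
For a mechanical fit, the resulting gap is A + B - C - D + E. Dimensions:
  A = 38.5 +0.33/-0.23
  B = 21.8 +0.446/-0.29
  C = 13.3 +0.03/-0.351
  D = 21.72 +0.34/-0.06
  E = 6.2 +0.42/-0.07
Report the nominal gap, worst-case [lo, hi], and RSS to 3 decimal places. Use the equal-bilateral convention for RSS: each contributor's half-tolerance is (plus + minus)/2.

Stack each dimension's contribution:
  +A: nom +38.500 → Σnom=38.500; wc +0.330/-0.230 → slack +0.330/-0.230; half-tol=0.280, Σhalf²=0.078400
  +B: nom +21.800 → Σnom=60.300; wc +0.446/-0.290 → slack +0.776/-0.520; half-tol=0.368, Σhalf²=0.213824
  -C: nom -13.300 → Σnom=47.000; wc +0.351/-0.030 → slack +1.127/-0.550; half-tol=0.191, Σhalf²=0.250114
  -D: nom -21.720 → Σnom=25.280; wc +0.060/-0.340 → slack +1.187/-0.890; half-tol=0.200, Σhalf²=0.290114
  +E: nom +6.200 → Σnom=31.480; wc +0.420/-0.070 → slack +1.607/-0.960; half-tol=0.245, Σhalf²=0.350139
Nominal = 31.480. Worst-case = [31.480 - 0.960, 31.480 + 1.607] = [30.520, 33.087]. RSS = √0.350139 = 0.592.

nominal=31.480 wc=[30.520,33.087] rss=0.592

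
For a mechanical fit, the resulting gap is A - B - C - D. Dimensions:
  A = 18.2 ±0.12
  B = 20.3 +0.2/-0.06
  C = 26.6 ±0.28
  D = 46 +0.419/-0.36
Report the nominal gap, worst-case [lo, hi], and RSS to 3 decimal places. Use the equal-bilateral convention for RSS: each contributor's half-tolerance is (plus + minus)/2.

nominal=-74.700 wc=[-75.719,-73.880] rss=0.511

Stack each dimension's contribution:
  +A: nom +18.200 → Σnom=18.200; wc +0.120/-0.120 → slack +0.120/-0.120; half-tol=0.120, Σhalf²=0.014400
  -B: nom -20.300 → Σnom=-2.100; wc +0.060/-0.200 → slack +0.180/-0.320; half-tol=0.130, Σhalf²=0.031300
  -C: nom -26.600 → Σnom=-28.700; wc +0.280/-0.280 → slack +0.460/-0.600; half-tol=0.280, Σhalf²=0.109700
  -D: nom -46.000 → Σnom=-74.700; wc +0.360/-0.419 → slack +0.820/-1.019; half-tol=0.389, Σhalf²=0.261410
Nominal = -74.700. Worst-case = [-74.700 - 1.019, -74.700 + 0.820] = [-75.719, -73.880]. RSS = √0.261410 = 0.511.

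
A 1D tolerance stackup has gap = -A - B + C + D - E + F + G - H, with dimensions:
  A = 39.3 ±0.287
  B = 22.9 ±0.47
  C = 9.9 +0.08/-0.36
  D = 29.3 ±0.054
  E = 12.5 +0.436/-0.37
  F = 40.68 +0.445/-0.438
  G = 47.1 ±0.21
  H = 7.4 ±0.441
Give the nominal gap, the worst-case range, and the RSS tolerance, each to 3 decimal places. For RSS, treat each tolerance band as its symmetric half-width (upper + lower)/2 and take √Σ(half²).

nominal=44.880 wc=[42.184,47.237] rss=0.975

Stack each dimension's contribution:
  -A: nom -39.300 → Σnom=-39.300; wc +0.287/-0.287 → slack +0.287/-0.287; half-tol=0.287, Σhalf²=0.082369
  -B: nom -22.900 → Σnom=-62.200; wc +0.470/-0.470 → slack +0.757/-0.757; half-tol=0.470, Σhalf²=0.303269
  +C: nom +9.900 → Σnom=-52.300; wc +0.080/-0.360 → slack +0.837/-1.117; half-tol=0.220, Σhalf²=0.351669
  +D: nom +29.300 → Σnom=-23.000; wc +0.054/-0.054 → slack +0.891/-1.171; half-tol=0.054, Σhalf²=0.354585
  -E: nom -12.500 → Σnom=-35.500; wc +0.370/-0.436 → slack +1.261/-1.607; half-tol=0.403, Σhalf²=0.516994
  +F: nom +40.680 → Σnom=5.180; wc +0.445/-0.438 → slack +1.706/-2.045; half-tol=0.442, Σhalf²=0.711916
  +G: nom +47.100 → Σnom=52.280; wc +0.210/-0.210 → slack +1.916/-2.255; half-tol=0.210, Σhalf²=0.756016
  -H: nom -7.400 → Σnom=44.880; wc +0.441/-0.441 → slack +2.357/-2.696; half-tol=0.441, Σhalf²=0.950497
Nominal = 44.880. Worst-case = [44.880 - 2.696, 44.880 + 2.357] = [42.184, 47.237]. RSS = √0.950497 = 0.975.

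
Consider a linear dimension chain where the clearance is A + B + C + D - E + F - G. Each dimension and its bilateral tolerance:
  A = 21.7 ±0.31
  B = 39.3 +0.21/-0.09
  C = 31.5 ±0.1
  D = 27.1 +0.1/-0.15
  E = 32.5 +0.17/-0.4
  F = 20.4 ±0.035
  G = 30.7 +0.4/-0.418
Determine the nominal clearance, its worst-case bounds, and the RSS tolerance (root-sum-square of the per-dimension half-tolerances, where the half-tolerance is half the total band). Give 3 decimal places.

nominal=76.800 wc=[75.545,78.373] rss=0.628

Stack each dimension's contribution:
  +A: nom +21.700 → Σnom=21.700; wc +0.310/-0.310 → slack +0.310/-0.310; half-tol=0.310, Σhalf²=0.096100
  +B: nom +39.300 → Σnom=61.000; wc +0.210/-0.090 → slack +0.520/-0.400; half-tol=0.150, Σhalf²=0.118600
  +C: nom +31.500 → Σnom=92.500; wc +0.100/-0.100 → slack +0.620/-0.500; half-tol=0.100, Σhalf²=0.128600
  +D: nom +27.100 → Σnom=119.600; wc +0.100/-0.150 → slack +0.720/-0.650; half-tol=0.125, Σhalf²=0.144225
  -E: nom -32.500 → Σnom=87.100; wc +0.400/-0.170 → slack +1.120/-0.820; half-tol=0.285, Σhalf²=0.225450
  +F: nom +20.400 → Σnom=107.500; wc +0.035/-0.035 → slack +1.155/-0.855; half-tol=0.035, Σhalf²=0.226675
  -G: nom -30.700 → Σnom=76.800; wc +0.418/-0.400 → slack +1.573/-1.255; half-tol=0.409, Σhalf²=0.393956
Nominal = 76.800. Worst-case = [76.800 - 1.255, 76.800 + 1.573] = [75.545, 78.373]. RSS = √0.393956 = 0.628.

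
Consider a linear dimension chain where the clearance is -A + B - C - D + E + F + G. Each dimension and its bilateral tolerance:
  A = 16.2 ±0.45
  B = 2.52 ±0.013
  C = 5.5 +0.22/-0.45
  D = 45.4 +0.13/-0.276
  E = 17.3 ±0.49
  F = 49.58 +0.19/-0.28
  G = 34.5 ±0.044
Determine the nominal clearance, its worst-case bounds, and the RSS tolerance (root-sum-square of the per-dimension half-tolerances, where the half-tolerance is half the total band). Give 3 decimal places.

nominal=36.800 wc=[35.173,38.713] rss=0.808

Stack each dimension's contribution:
  -A: nom -16.200 → Σnom=-16.200; wc +0.450/-0.450 → slack +0.450/-0.450; half-tol=0.450, Σhalf²=0.202500
  +B: nom +2.520 → Σnom=-13.680; wc +0.013/-0.013 → slack +0.463/-0.463; half-tol=0.013, Σhalf²=0.202669
  -C: nom -5.500 → Σnom=-19.180; wc +0.450/-0.220 → slack +0.913/-0.683; half-tol=0.335, Σhalf²=0.314894
  -D: nom -45.400 → Σnom=-64.580; wc +0.276/-0.130 → slack +1.189/-0.813; half-tol=0.203, Σhalf²=0.356103
  +E: nom +17.300 → Σnom=-47.280; wc +0.490/-0.490 → slack +1.679/-1.303; half-tol=0.490, Σhalf²=0.596203
  +F: nom +49.580 → Σnom=2.300; wc +0.190/-0.280 → slack +1.869/-1.583; half-tol=0.235, Σhalf²=0.651428
  +G: nom +34.500 → Σnom=36.800; wc +0.044/-0.044 → slack +1.913/-1.627; half-tol=0.044, Σhalf²=0.653364
Nominal = 36.800. Worst-case = [36.800 - 1.627, 36.800 + 1.913] = [35.173, 38.713]. RSS = √0.653364 = 0.808.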